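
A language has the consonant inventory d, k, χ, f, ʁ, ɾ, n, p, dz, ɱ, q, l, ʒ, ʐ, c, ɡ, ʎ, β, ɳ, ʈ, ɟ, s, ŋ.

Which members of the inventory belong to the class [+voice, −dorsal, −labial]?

Checking each segment against [+voice], [−dorsal], [−labial]: /d/ (voiced alveolar stop), /ɾ/ (alveolar tap), /n/ (alveolar nasal), /dz/ (voiced alveolar affricate), /l/ (alveolar lateral approximant), /ʒ/ (voiced postalveolar fricative), among others, satisfy every feature; every other segment in the inventory fails at least one.

d, ɾ, n, dz, l, ʒ, ʐ, ɳ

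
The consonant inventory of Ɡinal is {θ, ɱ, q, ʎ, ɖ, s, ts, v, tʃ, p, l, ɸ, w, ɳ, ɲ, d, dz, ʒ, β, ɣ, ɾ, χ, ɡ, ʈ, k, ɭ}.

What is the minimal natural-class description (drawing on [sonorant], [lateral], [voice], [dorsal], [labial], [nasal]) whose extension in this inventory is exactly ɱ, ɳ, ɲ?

[+nasal]

/ɱ, ɳ, ɲ/ are exactly the [+nasal] segments in the inventory, so a single feature suffices.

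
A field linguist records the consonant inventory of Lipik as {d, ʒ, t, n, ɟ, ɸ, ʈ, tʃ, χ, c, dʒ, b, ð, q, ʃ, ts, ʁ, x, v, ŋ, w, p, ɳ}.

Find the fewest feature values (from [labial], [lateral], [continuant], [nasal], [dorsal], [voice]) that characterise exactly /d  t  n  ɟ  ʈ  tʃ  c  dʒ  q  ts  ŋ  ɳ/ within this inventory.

[−continuant, −labial]

The class [−continuant], [−labial] has exactly /d, t, n, ɟ, ʈ, tʃ, c, dʒ, q, ts, ŋ, ɳ/ as its extension in this inventory. No smaller conjunction from the listed features achieves this: [−labial] alone would also admit /ʒ, χ, ð, ʃ, …/; [−continuant] alone would also admit /b, p/; and checking the remaining single features turns up none with this extension.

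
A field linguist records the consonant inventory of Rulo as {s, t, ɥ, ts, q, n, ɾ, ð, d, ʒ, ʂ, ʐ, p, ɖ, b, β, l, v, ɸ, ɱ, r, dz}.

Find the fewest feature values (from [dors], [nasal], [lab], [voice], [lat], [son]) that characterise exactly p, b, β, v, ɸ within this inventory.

[−son, +lab]

The class [−sonorant], [+labial] has exactly /p, b, β, v, ɸ/ as its extension in this inventory. No smaller conjunction from the listed features achieves this: [+labial] alone would also admit /ɥ, ɱ/; [−sonorant] alone would also admit /s, t, ts, q, …/; and checking the remaining single features turns up none with this extension.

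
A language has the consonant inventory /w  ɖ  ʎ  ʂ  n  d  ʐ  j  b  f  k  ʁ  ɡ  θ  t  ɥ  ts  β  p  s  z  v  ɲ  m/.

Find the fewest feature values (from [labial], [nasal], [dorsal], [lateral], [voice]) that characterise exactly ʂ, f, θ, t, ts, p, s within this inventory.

[-voice, -dorsal]

/ʂ, f, θ, t, ts, p, s/ are all [-voice], [-dorsal], and no other segment in the inventory matches both values. Dropping any one of them over-generates: [-dorsal] alone would also admit /ɖ, n, d, ʐ, …/; [-voice] alone would also admit /k/. No other single listed feature picks out exactly this set either, so fewer than two features will not do.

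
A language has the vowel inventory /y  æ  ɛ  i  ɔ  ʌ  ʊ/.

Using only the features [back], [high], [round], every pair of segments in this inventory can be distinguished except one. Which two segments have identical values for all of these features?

On the given features, /ɛ/ and /æ/ have an identical profile: [−back], [−high], [−round]. No other two segments in the inventory coincide on all 3 features. (They do differ in [low], which is not among the given features.)

ɛ, æ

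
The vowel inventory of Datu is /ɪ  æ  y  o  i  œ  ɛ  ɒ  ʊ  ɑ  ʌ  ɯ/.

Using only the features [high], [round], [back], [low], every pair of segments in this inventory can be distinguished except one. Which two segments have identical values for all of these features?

/ɪ/ (high front unrounded lax vowel) and /i/ (high front unrounded tense vowel) are both [+high], [-round], [-back], [-low], so none of the listed features separates them. (They do differ in [tense], which is not among the given features.) Every other pair in the inventory differs on at least one listed feature.

ɪ, i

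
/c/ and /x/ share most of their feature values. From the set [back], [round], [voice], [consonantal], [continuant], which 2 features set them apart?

/c/ (voiceless palatal stop) and /x/ (voiceless velar fricative) agree on [-round], [-voice], [+consonantal]. They differ on [continuant] (/c/ [-], /x/ [+]), [back] (/c/ [-], /x/ [+]).

[continuant], [back]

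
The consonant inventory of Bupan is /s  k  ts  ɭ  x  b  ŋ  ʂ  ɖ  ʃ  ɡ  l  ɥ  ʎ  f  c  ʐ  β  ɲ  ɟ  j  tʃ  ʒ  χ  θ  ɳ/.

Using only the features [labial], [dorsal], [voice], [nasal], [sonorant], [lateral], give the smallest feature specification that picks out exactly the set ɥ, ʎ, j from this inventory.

The class [+sonorant], [−nasal], [+dorsal] has exactly /ɥ, ʎ, j/ as its extension in this inventory. No smaller conjunction from the listed features achieves this: [−nasal, +dorsal] alone would also admit /k, x, ɡ, c, …/; [+sonorant, +dorsal] alone would also admit /ŋ, ɲ/; [+sonorant, −nasal] alone would also admit /ɭ, l/; and checking the remaining two-feature bundles turns up none with this extension.

[+sonorant, −nasal, +dorsal]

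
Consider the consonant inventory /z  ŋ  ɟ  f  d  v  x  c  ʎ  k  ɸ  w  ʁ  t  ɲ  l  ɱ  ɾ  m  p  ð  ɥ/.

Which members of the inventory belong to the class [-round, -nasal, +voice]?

z, ɟ, d, v, ʎ, ʁ, l, ɾ, ð

Among the inventory, the [-round] segments are /z, ŋ, ɟ, f, d, v, x, c, ʎ, k, ɸ, ʁ, t, ɲ, l, ɱ, ɾ, m, p, ð/.
Intersecting with [-nasal] gives /z, ɟ, f, d, v, x, c, ʎ, k, ɸ, ʁ, t, l, ɾ, p, ð/.
Among these, [+voice] leaves /z, ɟ, d, v, ʎ, ʁ, l, ɾ, ð/.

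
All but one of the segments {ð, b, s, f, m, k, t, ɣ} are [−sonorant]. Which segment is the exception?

/ɣ, t, b, k, f, s, ð/ are all [−sonorant]; /m/ (bilabial nasal) is [+sonorant].

m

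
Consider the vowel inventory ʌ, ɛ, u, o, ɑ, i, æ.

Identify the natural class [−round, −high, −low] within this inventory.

ʌ, ɛ

Checking each segment against [−round], [−high], [−low]: /ʌ/ (mid back unrounded lax vowel), /ɛ/ (mid front unrounded lax vowel) satisfy every feature; every other segment in the inventory fails at least one.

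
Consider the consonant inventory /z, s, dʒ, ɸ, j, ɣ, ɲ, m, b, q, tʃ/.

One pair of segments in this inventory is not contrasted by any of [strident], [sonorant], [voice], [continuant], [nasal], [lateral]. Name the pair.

m, ɲ

/m/ (bilabial nasal) and /ɲ/ (palatal nasal) are both [-strident], [+sonorant], [+voice], [-continuant], [+nasal], [-lateral], so none of the listed features separates them. (They do differ in [labial] and [dorsal], which are not among the given features.) Every other pair in the inventory differs on at least one listed feature.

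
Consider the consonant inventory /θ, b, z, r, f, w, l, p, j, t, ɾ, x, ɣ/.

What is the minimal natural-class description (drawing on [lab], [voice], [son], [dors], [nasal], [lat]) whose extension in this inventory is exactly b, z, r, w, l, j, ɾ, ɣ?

Every target segment is [+voice] and no other inventory member is, so one feature is enough.

[+voice]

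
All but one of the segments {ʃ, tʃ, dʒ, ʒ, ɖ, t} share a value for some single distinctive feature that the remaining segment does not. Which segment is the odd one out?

t

/dʒ, ɖ, ʒ, ʃ, tʃ/ are all [-anterior], but /t/ (voiceless alveolar stop) is [+anterior]. No other single segment can be removed to leave a set sharing one feature value that the removed segment lacks, so /t/ is the odd one out.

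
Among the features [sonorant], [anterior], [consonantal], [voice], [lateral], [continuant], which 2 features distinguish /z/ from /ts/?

The two segments share [−sonorant], [+anterior], [+consonantal], [−lateral]. The only features from the list on which they differ: /z/ is [+voice] while /ts/ is [−voice]; /z/ is [+continuant] while /ts/ is [−continuant].

[voice], [continuant]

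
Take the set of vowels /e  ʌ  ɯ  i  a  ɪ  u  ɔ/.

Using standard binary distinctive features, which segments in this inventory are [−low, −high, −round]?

e, ʌ

Checking each segment against [−low], [−high], [−round]: /e/ (mid front unrounded tense vowel), /ʌ/ (mid back unrounded lax vowel) satisfy every feature; every other segment in the inventory fails at least one.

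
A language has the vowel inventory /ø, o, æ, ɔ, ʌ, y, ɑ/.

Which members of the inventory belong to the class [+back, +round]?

Checking each segment against [+back], [+round]: /o/ (mid back rounded tense vowel), /ɔ/ (mid back rounded lax vowel) satisfy every feature; every other segment in the inventory fails at least one.

o, ɔ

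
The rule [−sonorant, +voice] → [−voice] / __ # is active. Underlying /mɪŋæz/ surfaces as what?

The only segment in the rule's environment that also matches [−sonorant, +voice] is /z/. Applying [−voice] turns the voiced alveolar fricative into /s/ (voiceless alveolar fricative), giving [mɪŋæs].

[mɪŋæs]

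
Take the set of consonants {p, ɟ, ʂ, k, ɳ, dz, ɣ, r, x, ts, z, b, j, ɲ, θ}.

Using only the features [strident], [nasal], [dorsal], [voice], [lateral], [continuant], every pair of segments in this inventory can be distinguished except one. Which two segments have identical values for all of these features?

Both /ɣ/ and /j/ are [−strident], [−nasal], [+dorsal], [+voice], [−lateral], [+continuant]. Since the list omits [sonorant] and [back] — which do distinguish the voiced velar fricative from the palatal glide — this pair collapses; all other pairs remain distinct.

ɣ, j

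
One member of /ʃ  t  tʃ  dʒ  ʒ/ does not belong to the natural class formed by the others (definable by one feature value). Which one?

t

The remaining segments after removing /t/ share [-anterior]; /t/ (voiceless alveolar stop) is [+anterior]. For every other candidate removal, the leftover set fails to share any single feature value that the removed segment lacks.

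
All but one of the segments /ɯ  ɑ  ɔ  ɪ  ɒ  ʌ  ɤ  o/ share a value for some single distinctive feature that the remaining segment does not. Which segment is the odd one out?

ɪ

/ɤ, ɔ, o, ɑ, ʌ, ɒ, ɯ/ are all [+back], but /ɪ/ (high front unrounded lax vowel) is [−back]. No other single segment can be removed to leave a set sharing one feature value that the removed segment lacks, so /ɪ/ is the odd one out.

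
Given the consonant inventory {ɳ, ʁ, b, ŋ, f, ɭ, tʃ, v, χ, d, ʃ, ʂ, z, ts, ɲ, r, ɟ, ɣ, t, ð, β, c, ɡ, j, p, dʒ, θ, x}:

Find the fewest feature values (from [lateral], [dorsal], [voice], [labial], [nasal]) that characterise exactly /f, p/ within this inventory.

[−voice, +labial]

/f, p/ are all [−voice], [+labial], and no other segment in the inventory matches both values. Dropping any one of them over-generates: [+labial] alone would also admit /b, v, β/; [−voice] alone would also admit /tʃ, χ, ʃ, ʂ, …/. No other single listed feature picks out exactly this set either, so fewer than two features will not do.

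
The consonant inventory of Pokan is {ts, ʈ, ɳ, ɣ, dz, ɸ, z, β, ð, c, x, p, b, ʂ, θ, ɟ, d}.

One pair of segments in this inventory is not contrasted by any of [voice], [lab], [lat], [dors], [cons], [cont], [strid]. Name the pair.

/ɳ/ (retroflex nasal) and /d/ (voiced alveolar stop) are both [+voice], [-labial], [-lateral], [-dorsal], [+consonantal], [-continuant], [-strident], so none of the listed features separates them. (They do differ in [sonorant], [nasal] and [anterior], which are not among the given features.) Every other pair in the inventory differs on at least one listed feature.

ɳ, d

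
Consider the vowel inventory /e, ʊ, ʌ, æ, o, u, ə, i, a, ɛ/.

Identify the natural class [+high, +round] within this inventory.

ʊ, u

Checking each segment against [+high], [+round]: /ʊ/ (high back rounded lax vowel), /u/ (high back rounded tense vowel) satisfy every feature; every other segment in the inventory fails at least one.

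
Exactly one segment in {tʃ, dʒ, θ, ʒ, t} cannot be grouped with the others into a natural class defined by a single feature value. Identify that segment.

t

The remaining segments after removing /t/ share [+distributed]; /t/ (voiceless alveolar stop) is [−distributed]. For every other candidate removal, the leftover set fails to share any single feature value that the removed segment lacks.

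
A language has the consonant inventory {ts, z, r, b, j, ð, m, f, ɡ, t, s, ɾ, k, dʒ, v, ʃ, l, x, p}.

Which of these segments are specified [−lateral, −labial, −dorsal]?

ts, z, r, ð, t, s, ɾ, dʒ, ʃ

Eliminate segments failing any feature: /b, m, f, v, p/ are [+labial]; /j, ɡ, k, x/ are [+dorsal]; /l/ is [+lateral]. The remaining /ts, z, r, ð, t, s, ɾ, dʒ, ʃ/ satisfy [−lateral], [−labial], [−dorsal].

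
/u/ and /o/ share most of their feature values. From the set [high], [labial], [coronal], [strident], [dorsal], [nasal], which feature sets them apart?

The two segments share [+labial], [−coronal], [−strident], [+dorsal], [−nasal]. The only feature from the list on which they differ: /u/ is [+high] while /o/ is [−high].

[high]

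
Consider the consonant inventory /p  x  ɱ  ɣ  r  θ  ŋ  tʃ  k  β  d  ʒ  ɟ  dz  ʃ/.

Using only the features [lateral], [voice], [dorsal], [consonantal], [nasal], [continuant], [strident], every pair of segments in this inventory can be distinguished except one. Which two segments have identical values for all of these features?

On the given features, /r/ and /β/ have an identical profile: [−lateral], [+voice], [−dorsal], [+consonantal], [−nasal], [+continuant], [−strident]. No other two segments in the inventory coincide on all 7 features. (They do differ in [sonorant], [labial] and [coronal], which are not among the given features.)

r, β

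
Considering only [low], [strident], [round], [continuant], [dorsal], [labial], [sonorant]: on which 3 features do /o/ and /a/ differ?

/o/ (mid back rounded tense vowel) and /a/ (low unrounded vowel) agree on [−strident], [+continuant], [+dorsal], [+sonorant]. They differ on [labial] (/o/ [+], /a/ [−]), [round] (/o/ [+], /a/ [−]), [low] (/o/ [−], /a/ [+]).

[labial], [round], [low]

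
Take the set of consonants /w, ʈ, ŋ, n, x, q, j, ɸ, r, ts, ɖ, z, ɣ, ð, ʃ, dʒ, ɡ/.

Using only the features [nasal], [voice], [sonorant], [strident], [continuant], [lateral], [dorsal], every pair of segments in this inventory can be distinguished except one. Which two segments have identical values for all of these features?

/j/ (palatal glide) and /w/ (labial-velar glide) are both [−nasal], [+voice], [+sonorant], [−strident], [+continuant], [−lateral], [+dorsal], so none of the listed features separates them. (They do differ in [labial], [round] and [back], which are not among the given features.) Every other pair in the inventory differs on at least one listed feature.

j, w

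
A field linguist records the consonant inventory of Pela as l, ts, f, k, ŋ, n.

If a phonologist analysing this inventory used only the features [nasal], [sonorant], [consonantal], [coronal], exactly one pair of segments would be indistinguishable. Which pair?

k, f

/k/ (voiceless velar stop) and /f/ (voiceless labiodental fricative) are both [−nasal], [−sonorant], [+consonantal], [−coronal], so none of the listed features separates them. (They do differ in [continuant], [labial] and [dorsal], which are not among the given features.) Every other pair in the inventory differs on at least one listed feature.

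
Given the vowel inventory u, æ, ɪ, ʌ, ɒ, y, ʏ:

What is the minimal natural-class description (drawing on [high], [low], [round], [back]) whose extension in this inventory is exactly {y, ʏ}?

The class [-back], [+round] has exactly /y, ʏ/ as its extension in this inventory. No smaller conjunction from the listed features achieves this: [+round] alone would also admit /u, ɒ/; [-back] alone would also admit /æ, ɪ/; and checking the remaining single features turns up none with this extension.

[-back, +round]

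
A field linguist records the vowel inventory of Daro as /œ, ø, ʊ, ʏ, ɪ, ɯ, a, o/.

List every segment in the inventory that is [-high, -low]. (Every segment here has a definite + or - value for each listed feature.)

œ, ø, o

Checking each segment against [-high], [-low]: /œ/ (mid front rounded lax vowel), /ø/ (mid front rounded tense vowel), /o/ (mid back rounded tense vowel) satisfy every feature; every other segment in the inventory fails at least one.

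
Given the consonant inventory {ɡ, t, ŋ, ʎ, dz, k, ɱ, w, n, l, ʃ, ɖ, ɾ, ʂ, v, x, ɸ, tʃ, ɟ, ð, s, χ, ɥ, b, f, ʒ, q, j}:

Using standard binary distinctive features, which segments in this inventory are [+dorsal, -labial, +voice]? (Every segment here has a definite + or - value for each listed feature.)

Eliminate segments failing any feature: /t, dz, ɱ, n, l, ʃ, ɖ, ɾ, ʂ, v, ɸ, tʃ, ð, s, b, f, ʒ/ are [-dorsal]; /k, x, χ, q/ are [-voice]; /w, ɥ/ are [+labial]. The remaining /ɡ, ŋ, ʎ, ɟ, j/ satisfy [+dorsal], [-labial], [+voice].

ɡ, ŋ, ʎ, ɟ, j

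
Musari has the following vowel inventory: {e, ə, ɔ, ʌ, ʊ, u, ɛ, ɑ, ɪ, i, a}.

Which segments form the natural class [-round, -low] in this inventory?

e, ə, ʌ, ɛ, ɪ, i

Checking each segment against [-round], [-low]: /e/ (mid front unrounded tense vowel), /ə/ (mid central vowel (schwa)), /ʌ/ (mid back unrounded lax vowel), /ɛ/ (mid front unrounded lax vowel), /ɪ/ (high front unrounded lax vowel), /i/ (high front unrounded tense vowel) satisfy every feature; every other segment in the inventory fails at least one.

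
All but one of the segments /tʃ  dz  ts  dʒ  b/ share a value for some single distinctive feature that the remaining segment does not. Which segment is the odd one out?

b

/dʒ, tʃ, dz, ts/ are all [+delayed release], but /b/ (voiced bilabial stop) is [−delayed release]. No other single segment can be removed to leave a set sharing one feature value that the removed segment lacks, so /b/ is the odd one out.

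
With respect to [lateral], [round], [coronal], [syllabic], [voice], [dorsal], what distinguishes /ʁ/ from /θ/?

/ʁ/ is the voiced uvular fricative and /θ/ is the voiceless dental fricative. Both are [-lateral], [-round], [-syllabic]. /ʁ/ is [+voice] while /θ/ is [-voice]; /ʁ/ is [-coronal] while /θ/ is [+coronal]; /ʁ/ is [+dorsal] while /θ/ is [-dorsal], so the distinguishing features are [voice], [coronal], [dorsal].

[voice], [coronal], [dorsal]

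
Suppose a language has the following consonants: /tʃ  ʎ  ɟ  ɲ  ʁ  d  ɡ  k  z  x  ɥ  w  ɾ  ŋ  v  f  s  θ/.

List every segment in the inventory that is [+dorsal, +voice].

First, the [+dorsal] segments are /ʎ, ɟ, ɲ, ʁ, ɡ, k, x, ɥ, w, ŋ/.
Among these, [+voice] leaves /ʎ, ɟ, ɲ, ʁ, ɡ, ɥ, w, ŋ/.

ʎ, ɟ, ɲ, ʁ, ɡ, ɥ, w, ŋ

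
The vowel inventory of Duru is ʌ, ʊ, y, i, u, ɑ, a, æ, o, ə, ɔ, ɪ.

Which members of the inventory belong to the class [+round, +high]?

ʊ, y, u

Checking each segment against [+round], [+high]: /ʊ/ (high back rounded lax vowel), /y/ (high front rounded tense vowel), /u/ (high back rounded tense vowel) satisfy every feature; every other segment in the inventory fails at least one.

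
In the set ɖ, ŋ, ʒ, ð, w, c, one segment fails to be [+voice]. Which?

c

/w, ʒ, ŋ, ð, ɖ/ are all [+voice]; /c/ (voiceless palatal stop) is [−voice].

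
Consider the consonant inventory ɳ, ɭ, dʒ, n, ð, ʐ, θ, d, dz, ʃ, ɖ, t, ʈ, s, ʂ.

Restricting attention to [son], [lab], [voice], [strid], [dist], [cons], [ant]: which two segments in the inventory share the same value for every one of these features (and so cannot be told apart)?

Both /ɭ/ and /ɳ/ are [+sonorant], [−labial], [+voice], [−strident], [−distributed], [+consonantal], [−anterior]. Since the list omits [nasal] and [lateral] — which do distinguish the retroflex lateral approximant from the retroflex nasal — this pair collapses; all other pairs remain distinct.

ɭ, ɳ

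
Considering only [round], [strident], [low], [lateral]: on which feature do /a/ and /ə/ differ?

/a/ (low unrounded vowel) and /ə/ (mid central vowel (schwa)) agree on [−round], [−strident], [−lateral]. They differ on [low] (/a/ [+], /ə/ [−]).

[low]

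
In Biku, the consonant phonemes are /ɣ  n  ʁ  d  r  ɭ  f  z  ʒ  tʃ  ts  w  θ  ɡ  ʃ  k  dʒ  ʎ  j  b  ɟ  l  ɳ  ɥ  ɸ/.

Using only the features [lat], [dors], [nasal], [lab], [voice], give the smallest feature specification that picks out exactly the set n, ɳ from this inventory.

[+nasal]

The target set is precisely the extension of [+nasal] in this inventory.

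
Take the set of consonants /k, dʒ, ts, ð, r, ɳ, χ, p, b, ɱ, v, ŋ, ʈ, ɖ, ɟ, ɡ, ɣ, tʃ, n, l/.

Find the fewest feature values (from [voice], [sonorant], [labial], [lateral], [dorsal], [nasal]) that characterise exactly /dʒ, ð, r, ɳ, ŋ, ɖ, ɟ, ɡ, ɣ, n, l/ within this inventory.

/dʒ, ð, r, ɳ, ŋ, ɖ, ɟ, ɡ, ɣ, n, l/ are all [+voice], [-labial], and no other segment in the inventory matches both values. Dropping any one of them over-generates: [-labial] alone would also admit /k, ts, χ, ʈ, …/; [+voice] alone would also admit /b, ɱ, v/. No other single listed feature picks out exactly this set either, so fewer than two features will not do.

[+voice, -labial]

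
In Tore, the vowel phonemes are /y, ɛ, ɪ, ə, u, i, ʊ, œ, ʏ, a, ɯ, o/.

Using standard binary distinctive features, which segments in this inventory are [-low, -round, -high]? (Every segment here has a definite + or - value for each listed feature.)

ɛ, ə

Among the inventory, the [-low] segments are /y, ɛ, ɪ, ə, u, i, ʊ, œ, ʏ, ɯ, o/.
Within that set, [-round] gives /ɛ, ɪ, ə, i, ɯ/.
Then [-high] leaves /ɛ, ə/.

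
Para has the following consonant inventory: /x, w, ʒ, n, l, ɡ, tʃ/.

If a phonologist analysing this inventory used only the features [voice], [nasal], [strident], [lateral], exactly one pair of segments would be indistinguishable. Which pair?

ɡ, w

/ɡ/ (voiced velar stop) and /w/ (labial-velar glide) are both [+voice], [−nasal], [−strident], [−lateral], so none of the listed features separates them. (They do differ in [sonorant], [continuant], [labial] and [round], which are not among the given features.) Every other pair in the inventory differs on at least one listed feature.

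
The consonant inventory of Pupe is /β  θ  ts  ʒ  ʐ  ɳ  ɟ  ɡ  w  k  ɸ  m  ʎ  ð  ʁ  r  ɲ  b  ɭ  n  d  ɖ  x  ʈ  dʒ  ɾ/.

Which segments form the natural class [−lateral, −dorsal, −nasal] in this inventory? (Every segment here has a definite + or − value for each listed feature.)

β, θ, ts, ʒ, ʐ, ɸ, ð, r, b, d, ɖ, ʈ, dʒ, ɾ

Checking each segment against [−lateral], [−dorsal], [−nasal]: /β/ (voiced bilabial fricative), /θ/ (voiceless dental fricative), /ts/ (voiceless alveolar affricate), /ʒ/ (voiced postalveolar fricative), /ʐ/ (voiced retroflex fricative), /ɸ/ (voiceless bilabial fricative), among others, satisfy every feature; every other segment in the inventory fails at least one.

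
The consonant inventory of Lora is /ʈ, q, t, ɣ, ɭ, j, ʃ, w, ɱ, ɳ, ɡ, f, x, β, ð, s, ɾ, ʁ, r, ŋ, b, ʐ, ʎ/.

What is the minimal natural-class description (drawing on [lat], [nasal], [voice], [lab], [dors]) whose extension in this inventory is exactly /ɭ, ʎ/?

[+lat]

Every target segment is [+lateral] and no other inventory member is, so one feature is enough.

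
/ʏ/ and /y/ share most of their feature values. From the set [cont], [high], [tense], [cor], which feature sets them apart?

[tense]

/ʏ/ is the high front rounded lax vowel and /y/ is the high front rounded tense vowel. Both are [+continuant], [+high], [−coronal]. /ʏ/ is [−tense] while /y/ is [+tense], so the distinguishing feature is [tense].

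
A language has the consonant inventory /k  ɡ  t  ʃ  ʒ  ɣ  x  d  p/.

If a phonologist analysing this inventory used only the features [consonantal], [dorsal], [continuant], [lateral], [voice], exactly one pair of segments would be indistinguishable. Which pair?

t, p

On the given features, /t/ and /p/ have an identical profile: [+consonantal], [−dorsal], [−continuant], [−lateral], [−voice]. No other two segments in the inventory coincide on all 5 features. (They do differ in [labial] and [coronal], which are not among the given features.)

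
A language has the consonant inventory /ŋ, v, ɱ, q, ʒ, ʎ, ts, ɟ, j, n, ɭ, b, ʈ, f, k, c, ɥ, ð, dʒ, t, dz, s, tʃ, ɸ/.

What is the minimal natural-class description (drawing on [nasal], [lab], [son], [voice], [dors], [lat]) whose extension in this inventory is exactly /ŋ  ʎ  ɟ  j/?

Every target segment is [+voice], [-labial], [+dorsal]; each remaining inventory member fails at least one of these. Each conjunct is needed — [-labial, +dorsal] alone would also admit /q, k, c/; [+voice, +dorsal] alone would also admit /ɥ/; [+voice, -labial] alone would also admit /ʒ, n, ɭ, ð, …/ — and no other combination of two listed features has exactly this extension, so three is the minimum.

[+voice, -lab, +dors]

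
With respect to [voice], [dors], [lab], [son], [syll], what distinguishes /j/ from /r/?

[dorsal]

The two segments share [+voice], [−labial], [+sonorant], [−syllabic]. The only feature from the list on which they differ: /j/ is [+dorsal] while /r/ is [−dorsal].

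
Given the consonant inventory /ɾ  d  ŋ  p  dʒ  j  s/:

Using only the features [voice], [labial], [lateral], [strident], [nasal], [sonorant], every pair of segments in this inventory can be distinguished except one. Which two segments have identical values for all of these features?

ɾ, j

Both /ɾ/ and /j/ are [+voice], [−labial], [−lateral], [−strident], [−nasal], [+sonorant]. Since the list omits [dorsal] — which does distinguish the alveolar tap from the palatal glide — this pair collapses; all other pairs remain distinct.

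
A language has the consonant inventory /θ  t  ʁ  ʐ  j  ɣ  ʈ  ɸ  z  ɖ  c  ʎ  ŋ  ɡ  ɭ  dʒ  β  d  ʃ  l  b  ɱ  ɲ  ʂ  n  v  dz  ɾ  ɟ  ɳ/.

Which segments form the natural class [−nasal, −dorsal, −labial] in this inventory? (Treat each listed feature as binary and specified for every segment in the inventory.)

θ, t, ʐ, ʈ, z, ɖ, ɭ, dʒ, d, ʃ, l, ʂ, dz, ɾ

Checking each segment against [−nasal], [−dorsal], [−labial]: /θ/ (voiceless dental fricative), /t/ (voiceless alveolar stop), /ʐ/ (voiced retroflex fricative), /ʈ/ (voiceless retroflex stop), /z/ (voiced alveolar fricative), /ɖ/ (voiced retroflex stop), among others, satisfy every feature; every other segment in the inventory fails at least one.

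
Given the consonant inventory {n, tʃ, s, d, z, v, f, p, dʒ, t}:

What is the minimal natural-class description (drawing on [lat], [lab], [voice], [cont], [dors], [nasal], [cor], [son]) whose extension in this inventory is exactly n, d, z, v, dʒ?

Every target segment is [+voice] and no other inventory member is, so one feature is enough.

[+voice]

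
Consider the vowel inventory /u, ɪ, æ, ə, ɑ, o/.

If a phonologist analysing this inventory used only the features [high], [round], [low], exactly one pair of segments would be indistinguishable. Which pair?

Both /æ/ and /ɑ/ are [−high], [−round], [+low]. Since the list omits [back] — which does distinguish the low front unrounded vowel from the low back unrounded vowel — this pair collapses; all other pairs remain distinct.

æ, ɑ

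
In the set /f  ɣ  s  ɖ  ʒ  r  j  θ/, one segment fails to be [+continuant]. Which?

/ɖ/ is the voiced retroflex stop, which is [−continuant]; the rest — /θ, s, r, ɣ, ʒ, f, j/ — are [+continuant].

ɖ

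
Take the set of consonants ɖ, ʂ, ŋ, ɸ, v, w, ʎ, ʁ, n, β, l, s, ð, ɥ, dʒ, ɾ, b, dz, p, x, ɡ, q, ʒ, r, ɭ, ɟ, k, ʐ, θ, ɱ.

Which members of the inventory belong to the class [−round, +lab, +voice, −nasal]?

v, β, b

The [−round] segments are /ɖ, ʂ, ŋ, ɸ, v, ʎ, ʁ, n, β, l, s, ð, dʒ, ɾ, b, dz, p, x, ɡ, q, ʒ, r, ɭ, ɟ, k, ʐ, θ, ɱ/.
Intersecting with [+labial] gives /ɸ, v, β, b, p, ɱ/.
Within that set, [+voice] gives /v, β, b, ɱ/.
Intersecting with [−nasal] leaves /v, β, b/.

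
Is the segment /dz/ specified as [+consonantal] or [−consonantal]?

[+consonantal]

/dz/ is the voiced alveolar affricate. The feature [consonantal] marks segments produced with a major constriction in the vocal tract; /dz/ has this property, so it is [+consonantal].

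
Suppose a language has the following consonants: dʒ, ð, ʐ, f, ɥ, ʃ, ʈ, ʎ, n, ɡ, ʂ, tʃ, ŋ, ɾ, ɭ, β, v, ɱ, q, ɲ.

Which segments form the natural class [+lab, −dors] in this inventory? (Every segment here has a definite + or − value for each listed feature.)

The [+labial] segments are /f, ɥ, β, v, ɱ/.
Within that set, [−dorsal] leaves /f, β, v, ɱ/.

f, β, v, ɱ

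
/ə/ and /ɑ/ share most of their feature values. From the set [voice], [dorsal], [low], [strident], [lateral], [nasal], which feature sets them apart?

[low]

The two segments share [+voice], [+dorsal], [−strident], [−lateral], [−nasal]. The only feature from the list on which they differ: /ə/ is [−low] while /ɑ/ is [+low].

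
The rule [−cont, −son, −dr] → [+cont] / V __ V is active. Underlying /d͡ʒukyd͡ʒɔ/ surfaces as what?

The only segment in the rule's environment that also matches [−cont, −son, −dr] is /k/. Applying [+continuant] turns the voiceless velar stop into /x/ (voiceless velar fricative), giving [d͡ʒuxyd͡ʒɔ].

[d͡ʒuxyd͡ʒɔ]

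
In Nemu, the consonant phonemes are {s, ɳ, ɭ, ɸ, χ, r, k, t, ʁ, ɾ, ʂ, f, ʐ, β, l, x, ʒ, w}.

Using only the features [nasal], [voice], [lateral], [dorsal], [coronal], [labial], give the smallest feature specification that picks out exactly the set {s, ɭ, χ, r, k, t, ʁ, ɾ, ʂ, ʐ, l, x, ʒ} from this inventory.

Every target segment is [-nasal], [-labial]; each remaining inventory member fails at least one of these. Each conjunct is needed — [-labial] alone would also admit /ɳ/; [-nasal] alone would also admit /ɸ, f, β, w/ — and no other single listed feature has exactly this extension, so two is the minimum.

[-nasal, -labial]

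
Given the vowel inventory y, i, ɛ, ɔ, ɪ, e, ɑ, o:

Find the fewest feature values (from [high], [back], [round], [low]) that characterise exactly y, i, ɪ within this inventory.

[+high]

/y, i, ɪ/ are exactly the [+high] segments in the inventory, so a single feature suffices.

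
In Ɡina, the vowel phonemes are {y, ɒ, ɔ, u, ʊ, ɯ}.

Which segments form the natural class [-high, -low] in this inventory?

The [-high] segments are /ɒ, ɔ/.
Intersecting with [-low] leaves /ɔ/.

ɔ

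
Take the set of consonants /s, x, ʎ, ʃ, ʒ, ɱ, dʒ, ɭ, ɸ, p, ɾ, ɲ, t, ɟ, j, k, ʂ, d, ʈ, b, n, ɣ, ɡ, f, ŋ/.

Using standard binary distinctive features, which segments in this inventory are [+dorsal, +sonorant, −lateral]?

Among the inventory, the [+dorsal] segments are /x, ʎ, ɲ, ɟ, j, k, ɣ, ɡ, ŋ/.
Intersecting with [+sonorant] gives /ʎ, ɲ, j, ŋ/.
Of those, [−lateral] leaves /ɲ, j, ŋ/.

ɲ, j, ŋ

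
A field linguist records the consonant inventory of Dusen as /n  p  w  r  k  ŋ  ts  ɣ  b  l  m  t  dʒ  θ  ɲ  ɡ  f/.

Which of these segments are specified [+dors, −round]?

The [+dorsal] segments are /w, k, ŋ, ɣ, ɲ, ɡ/.
Intersecting with [−round] leaves /k, ŋ, ɣ, ɲ, ɡ/.

k, ŋ, ɣ, ɲ, ɡ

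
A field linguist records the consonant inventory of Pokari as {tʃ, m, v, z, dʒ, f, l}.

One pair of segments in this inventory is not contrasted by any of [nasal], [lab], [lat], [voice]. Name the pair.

Both /dʒ/ and /z/ are [−nasal], [−labial], [−lateral], [+voice]. Since the list omits [continuant], [anterior] and [distributed] — which do distinguish the voiced postalveolar affricate from the voiced alveolar fricative — this pair collapses; all other pairs remain distinct.

dʒ, z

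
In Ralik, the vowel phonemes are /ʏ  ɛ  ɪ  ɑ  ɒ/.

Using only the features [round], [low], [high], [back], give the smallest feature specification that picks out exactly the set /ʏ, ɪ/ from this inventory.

[+high]

Every target segment is [+high] and no other inventory member is, so one feature is enough.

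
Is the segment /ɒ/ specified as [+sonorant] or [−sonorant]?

/ɒ/ is the low back rounded vowel. The feature [sonorant] marks segments produced without turbulent airflow (nasals, liquids, glides, vowels); /ɒ/ has this property, so it is [+sonorant].

[+sonorant]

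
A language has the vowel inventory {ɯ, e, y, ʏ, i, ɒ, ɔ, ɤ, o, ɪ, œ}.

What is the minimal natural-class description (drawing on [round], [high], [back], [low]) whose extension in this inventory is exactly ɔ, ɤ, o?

[−high, −low, +back]

The class [−high], [−low], [+back] has exactly /ɔ, ɤ, o/ as its extension in this inventory. No smaller conjunction from the listed features achieves this: [−low, +back] alone would also admit /ɯ/; [−high, +back] alone would also admit /ɒ/; [−high, −low] alone would also admit /e, œ/; and checking the remaining two-feature bundles turns up none with this extension.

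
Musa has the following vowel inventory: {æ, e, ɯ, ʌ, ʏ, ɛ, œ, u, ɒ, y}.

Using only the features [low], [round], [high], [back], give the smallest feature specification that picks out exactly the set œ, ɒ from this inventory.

Every target segment is [−high], [+round]; each remaining inventory member fails at least one of these. Each conjunct is needed — [+round] alone would also admit /ʏ, u, y/; [−high] alone would also admit /æ, e, ʌ, ɛ/ — and no other single listed feature has exactly this extension, so two is the minimum.

[−high, +round]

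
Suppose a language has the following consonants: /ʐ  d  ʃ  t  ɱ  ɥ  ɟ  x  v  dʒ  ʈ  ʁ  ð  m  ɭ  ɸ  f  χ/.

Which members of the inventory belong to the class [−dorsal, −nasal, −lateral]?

ʐ, d, ʃ, t, v, dʒ, ʈ, ð, ɸ, f

Eliminate segments failing any feature: /ɱ, m/ are [+nasal]; /ɥ, ɟ, x, ʁ, χ/ are [+dorsal]; /ɭ/ is [+lateral]. The remaining /ʐ, d, ʃ, t, v, dʒ, ʈ, ð, ɸ, f/ satisfy [−dorsal], [−nasal], [−lateral].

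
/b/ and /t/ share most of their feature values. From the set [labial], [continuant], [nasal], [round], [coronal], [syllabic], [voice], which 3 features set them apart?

[voice], [labial], [coronal]

/b/ is the voiced bilabial stop and /t/ is the voiceless alveolar stop. Both are [-continuant], [-nasal], [-round], [-syllabic]. /b/ is [+voice] while /t/ is [-voice]; /b/ is [+labial] while /t/ is [-labial]; /b/ is [-coronal] while /t/ is [+coronal], so the distinguishing features are [voice], [labial], [coronal].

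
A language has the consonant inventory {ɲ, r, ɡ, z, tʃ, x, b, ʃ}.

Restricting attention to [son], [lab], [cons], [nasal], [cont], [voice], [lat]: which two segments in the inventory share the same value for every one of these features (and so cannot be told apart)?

ʃ, x

Both /ʃ/ and /x/ are [−sonorant], [−labial], [+consonantal], [−nasal], [+continuant], [−voice], [−lateral]. Since the list omits [strident], [coronal] and [dorsal] — which do distinguish the voiceless postalveolar fricative from the voiceless velar fricative — this pair collapses; all other pairs remain distinct.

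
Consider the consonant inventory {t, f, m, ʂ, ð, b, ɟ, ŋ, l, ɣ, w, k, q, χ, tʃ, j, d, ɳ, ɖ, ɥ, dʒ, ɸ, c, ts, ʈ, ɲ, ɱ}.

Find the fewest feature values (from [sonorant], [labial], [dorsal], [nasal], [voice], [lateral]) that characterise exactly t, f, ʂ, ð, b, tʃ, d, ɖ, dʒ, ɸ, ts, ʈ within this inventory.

[−sonorant, −dorsal]

/t, f, ʂ, ð, b, tʃ, d, ɖ, dʒ, ɸ, ts, ʈ/ are all [−sonorant], [−dorsal], and no other segment in the inventory matches both values. Dropping any one of them over-generates: [−dorsal] alone would also admit /m, l, ɳ, ɱ/; [−sonorant] alone would also admit /ɟ, ɣ, k, q, …/. No other single listed feature picks out exactly this set either, so fewer than two features will not do.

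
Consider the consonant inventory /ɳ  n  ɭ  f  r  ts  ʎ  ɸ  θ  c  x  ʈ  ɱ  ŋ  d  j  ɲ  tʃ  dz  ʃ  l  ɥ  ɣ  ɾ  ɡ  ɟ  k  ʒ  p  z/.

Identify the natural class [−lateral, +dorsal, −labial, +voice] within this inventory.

ŋ, j, ɲ, ɣ, ɡ, ɟ

Checking each segment against [−lateral], [+dorsal], [−labial], [+voice]: /ŋ/ (velar nasal), /j/ (palatal glide), /ɲ/ (palatal nasal), /ɣ/ (voiced velar fricative), /ɡ/ (voiced velar stop), /ɟ/ (voiced palatal stop) satisfy every feature; every other segment in the inventory fails at least one.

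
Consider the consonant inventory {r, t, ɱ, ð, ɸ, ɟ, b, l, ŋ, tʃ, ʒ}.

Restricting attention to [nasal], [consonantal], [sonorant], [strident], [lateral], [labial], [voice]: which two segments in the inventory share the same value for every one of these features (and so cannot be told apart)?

ð, ɟ

Both /ð/ and /ɟ/ are [−nasal], [+consonantal], [−sonorant], [−strident], [−lateral], [−labial], [+voice]. Since the list omits [continuant] and [dorsal] — which do distinguish the voiced dental fricative from the voiced palatal stop — this pair collapses; all other pairs remain distinct.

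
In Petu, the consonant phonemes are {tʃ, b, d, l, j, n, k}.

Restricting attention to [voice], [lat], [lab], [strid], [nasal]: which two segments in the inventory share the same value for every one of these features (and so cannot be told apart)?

d, j

On the given features, /d/ and /j/ have an identical profile: [+voice], [−lateral], [−labial], [−strident], [−nasal]. No other two segments in the inventory coincide on all 5 features. (They do differ in [sonorant], [continuant] and [dorsal], which are not among the given features.)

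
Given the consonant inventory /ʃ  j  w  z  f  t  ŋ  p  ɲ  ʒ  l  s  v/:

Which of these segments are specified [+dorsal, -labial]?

j, ŋ, ɲ

Eliminate segments failing any feature: /ʃ, z, f, t, p, ʒ, l, s, v/ are [-dorsal]; /w/ is [+labial]. The remaining /j, ŋ, ɲ/ satisfy [+dorsal], [-labial].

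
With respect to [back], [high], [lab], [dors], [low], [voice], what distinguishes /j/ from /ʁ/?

[high], [back]

/j/ (palatal glide) and /ʁ/ (voiced uvular fricative) agree on [−labial], [+dorsal], [−low], [+voice]. They differ on [high] (/j/ [+], /ʁ/ [−]), [back] (/j/ [−], /ʁ/ [+]).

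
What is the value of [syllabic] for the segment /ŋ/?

/ŋ/ is the velar nasal, hence [-syllabic].

[-syllabic]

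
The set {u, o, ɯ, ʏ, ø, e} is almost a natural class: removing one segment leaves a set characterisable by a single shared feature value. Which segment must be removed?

ʏ

[tense] groups all but one: /o, ɯ, u, e, ø/ share [+tense] while /ʏ/ (high front rounded lax vowel) alone is [-tense]. Removing any other segment would not leave a single-feature class that excludes it.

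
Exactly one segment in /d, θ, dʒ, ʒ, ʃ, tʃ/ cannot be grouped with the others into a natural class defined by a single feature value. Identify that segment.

The remaining segments after removing /d/ share [+distributed]; /d/ (voiced alveolar stop) is [-distributed]. For every other candidate removal, the leftover set fails to share any single feature value that the removed segment lacks.

d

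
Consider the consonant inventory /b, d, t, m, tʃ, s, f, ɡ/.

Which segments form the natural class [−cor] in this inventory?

b, m, f, ɡ

The [−coronal] segments here are /b, m, f, ɡ/; the remaining /d, t, tʃ, s/ are [+coronal].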